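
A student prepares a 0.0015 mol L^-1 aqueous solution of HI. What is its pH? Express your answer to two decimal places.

HI is a strong acid and dissociates completely, so [H+] = 0.0015 M.
pH = -log(0.0015) = 2.82

pH = 2.82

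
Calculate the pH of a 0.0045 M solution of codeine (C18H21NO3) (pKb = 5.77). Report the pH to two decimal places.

pH = 9.94

C18H21NO3 + H2O ⇌ C18H22NO3+ + OH-
Kb = 10^(−5.77) = 1.70 × 10^-6
From the ICE table, Kb = [OH-]²/(0.0045 − [OH-]) = 1.70 × 10^-6.
Since Kb ≪ C₀, [OH-] ≈ √(Kb·C₀) = 8.75 × 10^-5 M.
([OH-]/C₀ = 1.9% < 5%, so the approximation holds.)
pOH = 4.06, so pH = 14.00 − pOH = 9.94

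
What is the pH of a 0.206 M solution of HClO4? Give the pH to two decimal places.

pH = 0.69

HClO4 is a strong acid and dissociates completely, so [H+] = 0.206 M.
pH = -log(0.206) = 0.69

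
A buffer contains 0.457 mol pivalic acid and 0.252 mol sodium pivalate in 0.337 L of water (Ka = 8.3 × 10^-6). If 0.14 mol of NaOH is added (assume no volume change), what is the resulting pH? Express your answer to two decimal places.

OH- converts (CH3)3CCOOH to (CH3)3CCOO-: (CH3)3CCOOH → 0.317 mol, (CH3)3CCOO- → 0.392 mol.
pKa = −log(8.3 × 10^-6) = 5.081
pH = pKa + log(n_(CH3)3CCOO-/n_(CH3)3CCOOH) = 5.081 + log(0.392/0.317) = 5.081 + (+0.092)

pH = 5.17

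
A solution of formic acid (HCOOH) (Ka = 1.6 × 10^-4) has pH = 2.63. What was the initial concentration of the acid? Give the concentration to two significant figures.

C₀ = 3.7 × 10^-2 M

[H+] = 10^(-2.63) = 2.34 × 10^-3 M = x
Ka = x²/(C₀ − x) ⇒ C₀ = x + x²/Ka
C₀ = 2.34 × 10^-3 + (2.34 × 10^-3)²/(1.6 × 10^-4) = 3.66 × 10^-2 M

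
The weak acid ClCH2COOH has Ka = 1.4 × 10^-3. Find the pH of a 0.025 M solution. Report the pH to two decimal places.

ClCH2COOH ⇌ ClCH2COO- + H+
Ka = [H+]²/(0.025 − [H+]) = 1.4 × 10^-3
Here C₀/Ka ≈ 17.9, so the small-[H+] approximation fails. Use the quadratic:
[H+] = (−Ka + √(Ka² + 4·Ka·C₀))/2 = 5.26 × 10^-3 M
pH = −log[H+] = −log(5.26 × 10^-3) = 2.28

pH = 2.28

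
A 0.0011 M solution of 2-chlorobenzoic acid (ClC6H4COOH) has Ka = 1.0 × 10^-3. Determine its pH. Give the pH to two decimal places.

ClC6H4COOH ⇌ ClC6H4COO- + H+
From the ICE table, Ka = [H+]²/(0.0011 − [H+]) = 1.0 × 10^-3.
Here C₀/Ka ≈ 1.1, so the small-[H+] approximation fails. Use the quadratic:
[H+] = (−Ka + √(Ka² + 4·Ka·C₀))/2 = 6.62 × 10^-4 M
pH = −log[H+] = −log(6.62 × 10^-4) = 3.18

pH = 3.18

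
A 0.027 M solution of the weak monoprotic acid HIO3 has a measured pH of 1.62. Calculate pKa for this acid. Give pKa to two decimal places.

pKa = 0.72

[H+] = 10^(-1.62) = 2.40 × 10^-2 M
At equilibrium [HA] = 0.027 − 2.40 × 10^-2 = 3.00 × 10^-3 M
Ka = [H+][A-]/[HA] = (2.40 × 10^-2)² / 3.00 × 10^-3 = 1.92 × 10^-1
pKa = -log(1.92 × 10^-1) = 0.72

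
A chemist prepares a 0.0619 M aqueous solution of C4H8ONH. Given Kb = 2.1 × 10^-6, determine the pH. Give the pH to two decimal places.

C4H8ONH + H2O ⇌ C4H8ONH2+ + OH-
From the ICE table, Kb = x²/(0.0619 − x) = 2.1 × 10^-6.
Neglecting x in the denominator: x = √(2.1 × 10^-6 × 0.0619) = 3.61 × 10^-4 M
(x/C₀ = 0.58% < 5%, so the approximation holds.)
pOH = −log(3.61 × 10^-4) = 3.44; pH = 14.00 − 3.44 = 10.56

pH = 10.56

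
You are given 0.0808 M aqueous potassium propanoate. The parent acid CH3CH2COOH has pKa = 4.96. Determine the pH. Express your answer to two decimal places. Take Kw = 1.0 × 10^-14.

pH = 8.93

CH3CH2COO- is the conjugate base of the weak acid CH3CH2COOH.
Ka = 10^(−4.96) = 1.10 × 10^-5
Kb = Kw/Ka = 1.0×10^-14 / 1.10 × 10^-5 = 9.09 × 10^-10
From the ICE table, Kb = [OH-]²/(0.0808 − [OH-]) = 9.09 × 10^-10.
Assume [OH-] ≪ 0.0808: [OH-] ≈ √(9.09 × 10^-10 × 0.0808) = 8.57 × 10^-6 M
Check: 0.011% ionized — well under 5%, approximation valid.
pOH = 5.07, so pH = 14.00 − pOH = 8.93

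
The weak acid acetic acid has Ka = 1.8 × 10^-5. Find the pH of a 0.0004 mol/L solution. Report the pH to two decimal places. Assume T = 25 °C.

pH = 4.12

CH3COOH ⇌ CH3COO- + H+
From the ICE table, Ka = x²/(0.0004 − x) = 1.8 × 10^-5.
The 5% rule fails; solving x² + Ka·x − Ka·C₀ = 0 exactly:
x = [−1.8e-05 + √(1.8e-05² + 2.88e-08)]/2 = 7.63 × 10^-5 M
pH = −log[H+] = −log(7.63 × 10^-5) = 4.12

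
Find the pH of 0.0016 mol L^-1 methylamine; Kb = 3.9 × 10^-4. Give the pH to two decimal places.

pH = 10.79

CH3NH2 + H2O ⇌ CH3NH3+ + OH-
Kb = [OH-]²/(0.0016 − [OH-]) = 3.9 × 10^-4
Here C₀/Kb ≈ 4.1, so the small-[OH-] approximation fails. Use the quadratic:
[OH-] = [−0.00039 + √(0.00039² + 2.5e-06)]/2 = 6.19 × 10^-4 M
pOH = −log(6.19 × 10^-4) = 3.21; pH = 14.00 − 3.21 = 10.79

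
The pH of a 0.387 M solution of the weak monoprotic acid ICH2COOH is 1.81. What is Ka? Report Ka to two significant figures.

Ka = 6.5 × 10^-4

[H+] = 10^(-1.81) = 1.55 × 10^-2 M
At equilibrium [HA] = 0.387 − 1.55 × 10^-2 = 3.71 × 10^-1 M
Ka = [H+][A-]/[HA] = (1.55 × 10^-2)² / 3.71 × 10^-1 = 6.5 × 10^-4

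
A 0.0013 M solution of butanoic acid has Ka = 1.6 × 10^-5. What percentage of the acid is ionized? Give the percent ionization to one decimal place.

CH3(CH2)2COOH ⇌ CH3(CH2)2COO- + H+; let x = [H+] at equilibrium.
Ka = x²/(C₀ − x); solving the quadratic gives x = 1.36 × 10^-4 M.
% ionization = x/C₀ × 100% = 1.36 × 10^-4/0.0013 × 100% = 10.5%

10.5%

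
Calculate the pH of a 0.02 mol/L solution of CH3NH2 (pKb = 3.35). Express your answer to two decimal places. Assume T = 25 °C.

CH3NH2 + H2O ⇌ CH3NH3+ + OH-
Kb = 10^(−3.35) = 4.47 × 10^-4
From the ICE table, Kb = x²/(0.02 − x) = 4.47 × 10^-4.
Here C₀/Kb ≈ 44.7, so the small-x approximation fails. Use the quadratic:
x = [−0.000447 + √(0.000447² + 3.58e-05)]/2 = 2.77 × 10^-3 M
pOH = −log(2.77 × 10^-3) = 2.56; pH = 14.00 − 2.56 = 11.44

pH = 11.44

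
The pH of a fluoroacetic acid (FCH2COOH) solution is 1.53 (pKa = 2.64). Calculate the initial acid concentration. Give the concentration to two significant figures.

[H+] = 10^(-1.53) = 2.95 × 10^-2 M = x
Ka = 10^(−2.64) = 2.29 × 10^-3
Ka = x²/(C₀ − x) ⇒ C₀ = x + x²/Ka
C₀ = 2.95 × 10^-2 + (2.95 × 10^-2)²/(2.29 × 10^-3) = 4.10 × 10^-1 M

C₀ = 4.1 × 10^-1 M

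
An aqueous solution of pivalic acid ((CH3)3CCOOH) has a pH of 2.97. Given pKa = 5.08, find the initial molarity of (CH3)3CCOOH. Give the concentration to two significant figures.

[H+] = 10^(-2.97) = 1.07 × 10^-3 M = x
Ka = 10^(−5.08) = 8.32 × 10^-6
Ka = x²/(C₀ − x) ⇒ C₀ = x + x²/Ka
C₀ = 1.07 × 10^-3 + (1.07 × 10^-3)²/(8.32 × 10^-6) = 1.39 × 10^-1 M

C₀ = 1.4 × 10^-1 M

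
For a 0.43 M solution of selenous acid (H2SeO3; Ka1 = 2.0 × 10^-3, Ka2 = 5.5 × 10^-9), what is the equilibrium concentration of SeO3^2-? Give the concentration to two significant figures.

5.5 × 10^-9 M

First ionization gives [H+] ≈ [HSeO3-] = 2.83 × 10^-2 M.
Second step: Ka2 = [H+][SeO3^2-]/[HSeO3-] ≈ [SeO3^2-] (since [H+] ≈ [HSeO3-]).
So [SeO3^2-] ≈ Ka2.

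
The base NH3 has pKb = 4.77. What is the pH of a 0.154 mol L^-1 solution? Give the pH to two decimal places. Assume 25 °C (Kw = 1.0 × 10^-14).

pH = 11.21

NH3 + H2O ⇌ NH4+ + OH-
Kb = 10^(−4.77) = 1.70 × 10^-5
Let x = [OH-] at equilibrium. Kb = x²/(0.154 − x).
Assume x ≪ 0.154: x ≈ √(1.70 × 10^-5 × 0.154) = 1.62 × 10^-3 M
pOH = −log(1.62 × 10^-3) = 2.79; pH = 14.00 − 2.79 = 11.21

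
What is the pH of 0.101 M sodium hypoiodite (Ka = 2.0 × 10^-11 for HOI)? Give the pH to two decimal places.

OI- is the conjugate base of the weak acid HOI.
Kb = Kw/Ka = 1.0×10^-14 / 2.0 × 10^-11 = 5.00 × 10^-4
Kb = x²/(0.101 − x) = 5.00 × 10^-4
x is not negligible relative to C₀; solve x² + 0.0005·x − 5.05e-05 = 0.
x = (−Kb + √(Kb² + 4·Kb·C₀))/2 = 6.86 × 10^-3 M
pOH = 2.16, so pH = 14.00 − pOH = 11.84

pH = 11.84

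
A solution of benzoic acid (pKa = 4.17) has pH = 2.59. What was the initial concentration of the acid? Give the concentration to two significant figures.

C₀ = 1.0 × 10^-1 M

[H+] = 10^(-2.59) = 2.57 × 10^-3 M = x
Ka = 10^(−4.17) = 6.76 × 10^-5
Ka = x²/(C₀ − x) ⇒ C₀ = x + x²/Ka
C₀ = 2.57 × 10^-3 + (2.57 × 10^-3)²/(6.76 × 10^-5) = 1.00 × 10^-1 M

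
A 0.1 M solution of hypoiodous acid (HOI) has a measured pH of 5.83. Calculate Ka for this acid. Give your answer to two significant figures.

[H+] = 10^(-5.83) = 1.48 × 10^-6 M
At equilibrium [HA] = 0.1 − 1.48 × 10^-6 = 1.00 × 10^-1 M
Ka = [H+][A-]/[HA] = (1.48 × 10^-6)² / 1.00 × 10^-1 = 2.2 × 10^-11

Ka = 2.2 × 10^-11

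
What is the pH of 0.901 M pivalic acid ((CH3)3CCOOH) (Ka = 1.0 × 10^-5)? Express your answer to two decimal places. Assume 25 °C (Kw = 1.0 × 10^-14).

pH = 2.52

(CH3)3CCOOH ⇌ (CH3)3CCOO- + H+
From the ICE table, Ka = [H+]²/(0.901 − [H+]) = 1.0 × 10^-5.
Assume [H+] ≪ 0.901: [H+] ≈ √(1.0 × 10^-5 × 0.901) = 3.00 × 10^-3 M
Check: 0.33% ionized — well under 5%, approximation valid.
pH = −log(3.00 × 10^-3) = 2.52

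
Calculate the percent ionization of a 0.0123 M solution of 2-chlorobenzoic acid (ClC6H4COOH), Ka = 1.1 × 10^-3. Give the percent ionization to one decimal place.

25.8%

ClC6H4COOH ⇌ ClC6H4COO- + H+; let x = [H+] at equilibrium.
Ka = x²/(C₀ − x); solving the quadratic gives x = 3.17 × 10^-3 M.
Fraction ionized = 3.17 × 10^-3 / 0.0123 = 0.2577 → 25.8%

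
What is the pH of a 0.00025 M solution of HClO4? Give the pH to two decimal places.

pH = 3.60

HClO4 is a strong acid and dissociates completely, so [H+] = 0.00025 M.
pH = -log(0.00025) = 3.60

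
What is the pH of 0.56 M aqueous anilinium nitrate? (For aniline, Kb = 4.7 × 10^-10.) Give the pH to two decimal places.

C6H5NH3+ is the conjugate acid of the weak base C6H5NH2.
Ka = Kw/Kb = 1.0×10^-14 / 4.7 × 10^-10 = 2.13 × 10^-5
Ka = [H+]²/(0.56 − [H+]) = 2.13 × 10^-5
Assume [H+] ≪ 0.56: [H+] ≈ √(2.13 × 10^-5 × 0.56) = 3.45 × 10^-3 M
([H+]/C₀ = 0.62% < 5%, so the approximation holds.)
pH = −log[H+] = −log(3.45 × 10^-3) = 2.46

pH = 2.46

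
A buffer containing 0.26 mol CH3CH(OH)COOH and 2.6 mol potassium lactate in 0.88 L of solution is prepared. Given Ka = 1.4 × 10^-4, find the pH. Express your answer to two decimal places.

pKa = −log(1.4 × 10^-4) = 3.854
pH = pKa + log([A⁻]/[HA]) = 3.854 + log(2.6/0.26)
pH = 3.854 + (+1.000) = 4.85

pH = 4.85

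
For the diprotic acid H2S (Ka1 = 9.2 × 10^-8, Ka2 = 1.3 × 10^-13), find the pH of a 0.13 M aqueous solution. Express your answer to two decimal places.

pH = 3.96

Ka1 ≫ Ka2, so treat the first dissociation as the only significant source of H+.
Ka1 = x²/(0.13 − x) = 9.2 × 10^-8
x ≈ √(9.2 × 10^-8 × 0.13) = 1.09 × 10^-4 M
pH = −log(1.09 × 10^-4) = 3.96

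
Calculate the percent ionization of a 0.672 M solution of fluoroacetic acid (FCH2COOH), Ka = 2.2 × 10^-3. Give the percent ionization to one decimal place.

FCH2COOH ⇌ FCH2COO- + H+; let x = [H+] at equilibrium.
Solve x² + 0.0022x − 0.00148 = 0 → x = 3.74 × 10^-2 M
Fraction ionized = 3.74 × 10^-2 / 0.672 = 0.0557 → 5.6%

5.6%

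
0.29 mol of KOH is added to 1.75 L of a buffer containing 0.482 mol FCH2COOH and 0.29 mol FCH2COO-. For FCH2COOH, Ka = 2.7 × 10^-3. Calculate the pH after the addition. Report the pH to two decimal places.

pH = 3.05

After neutralization: n(FCH2COOH) = 0.192 mol, n(FCH2COO-) = 0.58 mol.
pKa = −log(2.7 × 10^-3) = 2.569
pH = pKa + log(n_FCH2COO-/n_FCH2COOH) = 2.569 + log(0.58/0.192) = 2.569 + (+0.480)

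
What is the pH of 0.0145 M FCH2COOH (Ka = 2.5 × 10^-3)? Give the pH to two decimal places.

pH = 2.31

FCH2COOH ⇌ FCH2COO- + H+
Let x = [H+] at equilibrium. Ka = x²/(0.0145 − x).
x is not negligible relative to C₀; solve x² + 0.0025·x − 3.63e-05 = 0.
x = [−0.0025 + √(0.0025² + 0.000145)]/2 = 4.90 × 10^-3 M
pH = −log(4.90 × 10^-3) = 2.31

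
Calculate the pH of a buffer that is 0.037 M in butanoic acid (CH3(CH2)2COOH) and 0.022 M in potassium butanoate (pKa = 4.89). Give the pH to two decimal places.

pH = pKa + log([A⁻]/[HA]) = 4.89 + log(0.022/0.037)
pH = 4.89 + (-0.226) = 4.66

pH = 4.66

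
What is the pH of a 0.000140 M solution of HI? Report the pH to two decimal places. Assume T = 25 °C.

pH = 3.85

HI is a strong acid and dissociates completely, so [H+] = 0.000140 M.
pH = -log(0.00014) = 3.85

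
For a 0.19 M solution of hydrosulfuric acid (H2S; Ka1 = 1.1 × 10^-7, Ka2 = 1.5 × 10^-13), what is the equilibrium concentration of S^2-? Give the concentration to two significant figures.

First ionization gives [H+] ≈ [HS-] = 1.45 × 10^-4 M.
Second step: Ka2 = [H+][S^2-]/[HS-] ≈ [S^2-] (since [H+] ≈ [HS-]).
So [S^2-] ≈ Ka2.

1.5 × 10^-13 M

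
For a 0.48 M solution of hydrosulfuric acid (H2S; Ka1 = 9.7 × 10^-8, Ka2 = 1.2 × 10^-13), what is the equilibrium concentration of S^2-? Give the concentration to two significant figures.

1.2 × 10^-13 M

First ionization gives [H+] ≈ [HS-] = 2.16 × 10^-4 M.
Second step: Ka2 = [H+][S^2-]/[HS-] ≈ [S^2-] (since [H+] ≈ [HS-]).
So [S^2-] ≈ Ka2.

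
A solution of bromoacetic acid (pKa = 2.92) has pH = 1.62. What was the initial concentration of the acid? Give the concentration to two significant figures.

C₀ = 5.0 × 10^-1 M

[H+] = 10^(-1.62) = 2.40 × 10^-2 M = x
Ka = 10^(−2.92) = 1.20 × 10^-3
Ka = x²/(C₀ − x) ⇒ C₀ = x + x²/Ka
C₀ = 2.40 × 10^-2 + (2.40 × 10^-2)²/(1.20 × 10^-3) = 5.04 × 10^-1 M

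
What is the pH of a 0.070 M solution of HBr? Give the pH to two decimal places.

HBr is a strong acid and dissociates completely, so [H+] = 0.070 M.
pH = -log(0.07) = 1.15

pH = 1.15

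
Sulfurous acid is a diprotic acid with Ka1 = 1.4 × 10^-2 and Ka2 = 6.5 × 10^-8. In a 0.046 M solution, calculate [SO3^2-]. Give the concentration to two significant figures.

First ionization gives [H+] ≈ [HSO3-] = 1.93 × 10^-2 M.
Second step: Ka2 = [H+][SO3^2-]/[HSO3-] ≈ [SO3^2-] (since [H+] ≈ [HSO3-]).
So [SO3^2-] ≈ Ka2.

6.5 × 10^-8 M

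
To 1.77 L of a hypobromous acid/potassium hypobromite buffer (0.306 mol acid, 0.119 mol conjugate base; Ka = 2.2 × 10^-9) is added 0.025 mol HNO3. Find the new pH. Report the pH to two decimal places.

pH = 8.11

After neutralization: n(HOBr) = 0.331 mol, n(OBr-) = 0.094 mol.
pKa = −log(2.2 × 10^-9) = 8.658
pH = pKa + log(n_OBr-/n_HOBr) = 8.658 + log(0.094/0.331) = 8.658 + (-0.547)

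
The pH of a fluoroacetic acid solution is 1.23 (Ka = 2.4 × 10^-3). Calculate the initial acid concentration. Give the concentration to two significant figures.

C₀ = 1.5 M

[H+] = 10^(-1.23) = 5.89 × 10^-2 M = x
Ka = x²/(C₀ − x) ⇒ C₀ = x + x²/Ka
C₀ = 5.89 × 10^-2 + (5.89 × 10^-2)²/(2.4 × 10^-3) = 1.50 M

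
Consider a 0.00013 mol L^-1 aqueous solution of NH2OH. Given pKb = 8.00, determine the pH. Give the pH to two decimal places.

NH2OH + H2O ⇌ NH3OH+ + OH-
Kb = 10^(−8.00) = 1.00 × 10^-8
Let x = [OH-] at equilibrium. Kb = x²/(0.00013 − x).
Assume x ≪ 0.00013: x ≈ √(1.00 × 10^-8 × 0.00013) = 1.14 × 10^-6 M
pOH = 5.94, so pH = 14.00 − pOH = 8.06

pH = 8.06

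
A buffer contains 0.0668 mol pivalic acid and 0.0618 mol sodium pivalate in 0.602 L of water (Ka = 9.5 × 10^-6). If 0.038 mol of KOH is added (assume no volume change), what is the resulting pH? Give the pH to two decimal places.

pH = 5.56

OH- converts (CH3)3CCOOH to (CH3)3CCOO-: (CH3)3CCOOH → 0.0288 mol, (CH3)3CCOO- → 0.0998 mol.
pKa = −log(9.5 × 10^-6) = 5.022
Henderson–Hasselbalch with mole ratio 0.0998/0.0288: pH = 5.022 + (+0.540)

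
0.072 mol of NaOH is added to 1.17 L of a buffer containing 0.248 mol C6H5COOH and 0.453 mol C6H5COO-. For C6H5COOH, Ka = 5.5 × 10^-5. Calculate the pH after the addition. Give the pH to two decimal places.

After neutralization: n(C6H5COOH) = 0.176 mol, n(C6H5COO-) = 0.525 mol.
pKa = −log(5.5 × 10^-5) = 4.260
Henderson–Hasselbalch with mole ratio 0.525/0.176: pH = 4.260 + (+0.475)

pH = 4.73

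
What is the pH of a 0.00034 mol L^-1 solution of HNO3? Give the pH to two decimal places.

HNO3 is a strong acid and dissociates completely, so [H+] = 0.00034 M.
pH = -log(0.00034) = 3.47

pH = 3.47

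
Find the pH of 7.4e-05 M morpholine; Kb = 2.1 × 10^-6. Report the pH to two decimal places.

pH = 9.06

C4H8ONH + H2O ⇌ C4H8ONH2+ + OH-
From the ICE table, Kb = [OH-]²/(7.4e-05 − [OH-]) = 2.1 × 10^-6.
[OH-] is not negligible relative to C₀; solve [OH-]² + 2.1e-06·[OH-] − 1.55e-10 = 0.
[OH-] = (−Kb + √(Kb² + 4·Kb·C₀))/2 = 1.15 × 10^-5 M
pOH = −log(1.15 × 10^-5) = 4.94; pH = 14.00 − 4.94 = 9.06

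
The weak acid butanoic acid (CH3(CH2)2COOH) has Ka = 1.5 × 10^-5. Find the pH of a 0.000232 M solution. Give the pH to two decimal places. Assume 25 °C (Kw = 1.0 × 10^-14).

CH3(CH2)2COOH ⇌ CH3(CH2)2COO- + H+
From the ICE table, Ka = x²/(0.000232 − x) = 1.5 × 10^-5.
Here C₀/Ka ≈ 15.5, so the small-x approximation fails. Use the quadratic:
x = [−1.5e-05 + √(1.5e-05² + 1.39e-08)]/2 = 5.20 × 10^-5 M
pH = −log[H+] = −log(5.20 × 10^-5) = 4.28

pH = 4.28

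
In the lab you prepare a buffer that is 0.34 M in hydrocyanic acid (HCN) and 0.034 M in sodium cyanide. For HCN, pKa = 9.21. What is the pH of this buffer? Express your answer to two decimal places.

pH = pKa + log([A⁻]/[HA]) = 9.21 + log(0.034/0.34)
pH = 9.21 + (-1.000) = 8.21

pH = 8.21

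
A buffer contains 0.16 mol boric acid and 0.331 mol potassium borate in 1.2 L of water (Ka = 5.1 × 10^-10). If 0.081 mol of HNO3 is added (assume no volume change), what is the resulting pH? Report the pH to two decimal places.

pH = 9.31

After neutralization: n(B(OH)3) = 0.241 mol, n(B(OH)4-) = 0.25 mol.
pKa = −log(5.1 × 10^-10) = 9.292
Henderson–Hasselbalch with mole ratio 0.25/0.241: pH = 9.292 + (+0.016)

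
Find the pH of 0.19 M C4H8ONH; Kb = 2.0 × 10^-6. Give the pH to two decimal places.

pH = 10.79

C4H8ONH + H2O ⇌ C4H8ONH2+ + OH-
Let x = [OH-] at equilibrium. Kb = x²/(0.19 − x).
Neglecting x in the denominator: x = √(2.0 × 10^-6 × 0.19) = 6.16 × 10^-4 M
(x/C₀ = 0.32% < 5%, so the approximation holds.)
pOH = −log(6.16 × 10^-4) = 3.21; pH = 14.00 − 3.21 = 10.79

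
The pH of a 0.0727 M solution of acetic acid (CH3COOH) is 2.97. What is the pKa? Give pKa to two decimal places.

pKa = 4.80

[H+] = 10^(-2.97) = 1.07 × 10^-3 M
At equilibrium [HA] = 0.0727 − 1.07 × 10^-3 = 7.16 × 10^-2 M
Ka = [H+][A-]/[HA] = (1.07 × 10^-3)² / 7.16 × 10^-2 = 1.60 × 10^-5
pKa = -log(1.60 × 10^-5) = 4.80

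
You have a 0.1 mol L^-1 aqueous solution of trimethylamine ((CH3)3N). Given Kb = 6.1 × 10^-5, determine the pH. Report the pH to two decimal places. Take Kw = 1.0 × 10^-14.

pH = 11.39

(CH3)3N + H2O ⇌ (CH3)3NH+ + OH-
From the ICE table, Kb = [OH-]²/(0.1 − [OH-]) = 6.1 × 10^-5.
Neglecting [OH-] in the denominator: [OH-] = √(6.1 × 10^-5 × 0.1) = 2.47 × 10^-3 M
pOH = 2.61, so pH = 14.00 − pOH = 11.39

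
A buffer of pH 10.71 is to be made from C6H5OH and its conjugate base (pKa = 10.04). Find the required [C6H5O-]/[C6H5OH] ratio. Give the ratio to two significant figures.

ratio = 4.7

pH = pKa + log(r) ⇒ log(r) = 10.71 − 10.04 = +0.67
r = [C6H5O-]/[C6H5OH] = 10^(+0.67) = 4.68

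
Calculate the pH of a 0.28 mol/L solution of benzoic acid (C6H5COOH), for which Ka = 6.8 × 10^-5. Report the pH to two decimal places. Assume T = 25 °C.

C6H5COOH ⇌ C6H5COO- + H+
From the ICE table, Ka = [H+]²/(0.28 − [H+]) = 6.8 × 10^-5.
Since Ka ≪ C₀, [H+] ≈ √(Ka·C₀) = 4.36 × 10^-3 M.
pH = −log(4.36 × 10^-3) = 2.36

pH = 2.36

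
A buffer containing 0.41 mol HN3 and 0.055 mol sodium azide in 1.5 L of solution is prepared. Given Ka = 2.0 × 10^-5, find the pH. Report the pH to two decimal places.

pKa = −log(2.0 × 10^-5) = 4.699
pH = pKa + log([A⁻]/[HA]) = 4.699 + log(0.055/0.41)
pH = 4.699 + (-0.872) = 3.83

pH = 3.83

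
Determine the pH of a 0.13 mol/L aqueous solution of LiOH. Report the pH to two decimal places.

LiOH is a strong base; [OH-] = 0.13 M.
pOH = -log(0.13) = 0.89
pH = 14.00 - 0.89 = 13.11

pH = 13.11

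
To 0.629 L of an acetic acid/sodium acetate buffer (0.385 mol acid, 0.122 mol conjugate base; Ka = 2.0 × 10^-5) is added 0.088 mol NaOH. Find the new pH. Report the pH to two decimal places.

OH- converts CH3COOH to CH3COO-: CH3COOH → 0.297 mol, CH3COO- → 0.21 mol.
pKa = −log(2.0 × 10^-5) = 4.699
pH = pKa + log(n_CH3COO-/n_CH3COOH) = 4.699 + log(0.21/0.297) = 4.699 + (-0.151)

pH = 4.55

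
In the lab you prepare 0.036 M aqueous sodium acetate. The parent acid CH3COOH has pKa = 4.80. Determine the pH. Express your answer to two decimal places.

CH3COO- is the conjugate base of the weak acid CH3COOH.
Ka = 10^(−4.80) = 1.58 × 10^-5
Kb = Kw/Ka = 1.0×10^-14 / 1.58 × 10^-5 = 6.33 × 10^-10
Kb = x²/(0.036 − x) = 6.33 × 10^-10
Neglecting x in the denominator: x = √(6.33 × 10^-10 × 0.036) = 4.77 × 10^-6 M
(x/C₀ = 0.013% < 5%, so the approximation holds.)
pOH = −log(4.77 × 10^-6) = 5.32; pH = 14.00 − 5.32 = 8.68

pH = 8.68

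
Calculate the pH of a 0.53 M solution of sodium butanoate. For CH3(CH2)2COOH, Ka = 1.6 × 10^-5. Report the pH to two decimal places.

pH = 9.26

CH3(CH2)2COO- is the conjugate base of the weak acid CH3(CH2)2COOH.
Kb = Kw/Ka = 1.0×10^-14 / 1.6 × 10^-5 = 6.25 × 10^-10
From the ICE table, Kb = x²/(0.53 − x) = 6.25 × 10^-10.
Neglecting x in the denominator: x = √(6.25 × 10^-10 × 0.53) = 1.82 × 10^-5 M
Check: 0.0034% ionized — well under 5%, approximation valid.
pOH = 4.74, so pH = 14.00 − pOH = 9.26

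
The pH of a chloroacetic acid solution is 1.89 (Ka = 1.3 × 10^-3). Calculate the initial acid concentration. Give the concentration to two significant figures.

[H+] = 10^(-1.89) = 1.29 × 10^-2 M = x
Ka = x²/(C₀ − x) ⇒ C₀ = x + x²/Ka
C₀ = 1.29 × 10^-2 + (1.29 × 10^-2)²/(1.3 × 10^-3) = 1.41 × 10^-1 M

C₀ = 1.4 × 10^-1 M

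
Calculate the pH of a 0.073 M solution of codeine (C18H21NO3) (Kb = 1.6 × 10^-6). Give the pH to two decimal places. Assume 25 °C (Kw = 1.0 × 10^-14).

C18H21NO3 + H2O ⇌ C18H22NO3+ + OH-
Let x = [OH-] at equilibrium. Kb = x²/(0.073 − x).
Since Kb ≪ C₀, x ≈ √(Kb·C₀) = 3.42 × 10^-4 M.
(x/C₀ = 0.47% < 5%, so the approximation holds.)
pOH = 3.47, so pH = 14.00 − pOH = 10.53

pH = 10.53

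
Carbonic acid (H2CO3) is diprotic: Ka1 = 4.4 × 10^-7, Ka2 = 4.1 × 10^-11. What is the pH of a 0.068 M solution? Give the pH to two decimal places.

Since Ka1 ≫ Ka2, the first ionization dominates [H+].
Ka1 = x²/(0.068 − x) = 4.4 × 10^-7
x ≈ √(4.4 × 10^-7 × 0.068) = 1.73 × 10^-4 M
pH = −log(1.73 × 10^-4) = 3.76

pH = 3.76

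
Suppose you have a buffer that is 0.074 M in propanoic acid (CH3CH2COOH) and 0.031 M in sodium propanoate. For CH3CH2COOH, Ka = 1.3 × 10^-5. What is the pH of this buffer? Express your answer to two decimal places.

pH = 4.51

pKa = −log(1.3 × 10^-5) = 4.886
Using pH = pKa + log([base]/[acid]) with [base]/[acid] = 0.031/0.074:
pH = 4.886 + (-0.378) = 4.51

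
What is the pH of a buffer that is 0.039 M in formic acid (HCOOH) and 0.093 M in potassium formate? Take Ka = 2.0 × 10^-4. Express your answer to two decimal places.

pKa = −log(2.0 × 10^-4) = 3.699
pH = pKa + log([A⁻]/[HA]) = 3.699 + log(0.093/0.039)
pH = 3.699 + (+0.377) = 4.08

pH = 4.08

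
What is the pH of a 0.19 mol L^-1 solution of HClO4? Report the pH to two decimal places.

HClO4 is a strong acid and dissociates completely, so [H+] = 0.19 M.
pH = -log(0.19) = 0.72

pH = 0.72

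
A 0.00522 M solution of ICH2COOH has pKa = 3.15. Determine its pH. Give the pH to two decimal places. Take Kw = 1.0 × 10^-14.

pH = 2.80

ICH2COOH ⇌ ICH2COO- + H+
Ka = 10^(−3.15) = 7.08 × 10^-4
From the ICE table, Ka = [H+]²/(0.00522 − [H+]) = 7.08 × 10^-4.
Here C₀/Ka ≈ 7.37, so the small-[H+] approximation fails. Use the quadratic:
[H+] = (−Ka + √(Ka² + 4·Ka·C₀))/2 = 1.60 × 10^-3 M
pH = −log(1.60 × 10^-3) = 2.80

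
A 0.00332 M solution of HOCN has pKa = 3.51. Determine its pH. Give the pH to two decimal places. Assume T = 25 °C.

HOCN ⇌ OCN- + H+
Ka = 10^(−3.51) = 3.09 × 10^-4
From the ICE table, Ka = [H+]²/(0.00332 − [H+]) = 3.09 × 10^-4.
Here C₀/Ka ≈ 10.7, so the small-[H+] approximation fails. Use the quadratic:
[H+] = (−Ka + √(Ka² + 4·Ka·C₀))/2 = 8.70 × 10^-4 M
pH = −log[H+] = −log(8.70 × 10^-4) = 3.06

pH = 3.06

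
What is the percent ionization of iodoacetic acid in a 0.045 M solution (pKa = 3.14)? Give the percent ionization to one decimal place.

11.9%

ICH2COOH ⇌ ICH2COO- + H+; let x = [H+] at equilibrium.
Ka = 10^(−3.14) = 7.24 × 10^-4
Solve x² + 0.000724x − 3.26e-05 = 0 → x = 5.36 × 10^-3 M
Fraction ionized = 5.36 × 10^-3 / 0.045 = 0.1191 → 11.9%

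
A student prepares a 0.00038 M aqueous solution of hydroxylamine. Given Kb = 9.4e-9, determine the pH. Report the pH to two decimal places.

NH2OH + H2O ⇌ NH3OH+ + OH-
From the ICE table, Kb = [OH-]²/(0.00038 − [OH-]) = 9.4 × 10^-9.
Since Kb ≪ C₀, [OH-] ≈ √(Kb·C₀) = 1.89 × 10^-6 M.
([OH-]/C₀ = 0.5% < 5%, so the approximation holds.)
pOH = 5.72, so pH = 14.00 − pOH = 8.28

pH = 8.28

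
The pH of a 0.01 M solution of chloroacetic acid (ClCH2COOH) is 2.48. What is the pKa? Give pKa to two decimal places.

[H+] = 10^(-2.48) = 3.31 × 10^-3 M
At equilibrium [HA] = 0.01 − 3.31 × 10^-3 = 6.69 × 10^-3 M
Ka = [H+][A-]/[HA] = (3.31 × 10^-3)² / 6.69 × 10^-3 = 1.64 × 10^-3
pKa = -log(1.64 × 10^-3) = 2.79

pKa = 2.79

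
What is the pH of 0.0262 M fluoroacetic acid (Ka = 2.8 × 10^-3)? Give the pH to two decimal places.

pH = 2.14

FCH2COOH ⇌ FCH2COO- + H+
From the ICE table, Ka = x²/(0.0262 − x) = 2.8 × 10^-3.
Here C₀/Ka ≈ 9.36, so the small-x approximation fails. Use the quadratic:
x = (−Ka + √(Ka² + 4·Ka·C₀))/2 = 7.28 × 10^-3 M
pH = −log(7.28 × 10^-3) = 2.14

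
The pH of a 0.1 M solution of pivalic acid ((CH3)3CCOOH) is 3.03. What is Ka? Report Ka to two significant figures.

Ka = 8.8 × 10^-6

[H+] = 10^(-3.03) = 9.33 × 10^-4 M
At equilibrium [HA] = 0.1 − 9.33 × 10^-4 = 9.91 × 10^-2 M
Ka = [H+][A-]/[HA] = (9.33 × 10^-4)² / 9.91 × 10^-2 = 8.8 × 10^-6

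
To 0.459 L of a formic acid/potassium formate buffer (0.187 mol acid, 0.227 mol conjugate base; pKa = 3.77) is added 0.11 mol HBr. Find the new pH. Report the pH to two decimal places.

pH = 3.37

Added H+ converts HCOO- to HCOOH: HCOOH → 0.297 mol, HCOO- → 0.117 mol.
Henderson–Hasselbalch with mole ratio 0.117/0.297: pH = 3.77 + (-0.405)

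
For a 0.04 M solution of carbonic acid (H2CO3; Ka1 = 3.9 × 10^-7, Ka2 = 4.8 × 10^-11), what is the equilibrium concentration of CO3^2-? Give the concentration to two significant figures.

First ionization gives [H+] ≈ [HCO3-] = 1.25 × 10^-4 M.
Second step: Ka2 = [H+][CO3^2-]/[HCO3-] ≈ [CO3^2-] (since [H+] ≈ [HCO3-]).
So [CO3^2-] ≈ Ka2.

4.8 × 10^-11 M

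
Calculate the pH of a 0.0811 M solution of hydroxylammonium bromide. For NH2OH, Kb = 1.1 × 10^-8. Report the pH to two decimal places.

pH = 3.57

NH3OH+ is the conjugate acid of the weak base NH2OH.
Ka = Kw/Kb = 1.0×10^-14 / 1.1 × 10^-8 = 9.09 × 10^-7
From the ICE table, Ka = [H+]²/(0.0811 − [H+]) = 9.09 × 10^-7.
Since Ka ≪ C₀, [H+] ≈ √(Ka·C₀) = 2.72 × 10^-4 M.
([H+]/C₀ = 0.33% < 5%, so the approximation holds.)
pH = −log[H+] = −log(2.72 × 10^-4) = 3.57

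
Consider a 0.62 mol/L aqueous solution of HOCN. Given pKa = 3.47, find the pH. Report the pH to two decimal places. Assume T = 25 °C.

HOCN ⇌ OCN- + H+
Ka = 10^(−3.47) = 3.39 × 10^-4
From the ICE table, Ka = [H+]²/(0.62 − [H+]) = 3.39 × 10^-4.
Assume [H+] ≪ 0.62: [H+] ≈ √(3.39 × 10^-4 × 0.62) = 1.45 × 10^-2 M
pH = −log[H+] = −log(1.45 × 10^-2) = 1.84

pH = 1.84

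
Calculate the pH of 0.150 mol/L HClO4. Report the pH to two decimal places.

HClO4 is a strong acid and dissociates completely, so [H+] = 0.150 M.
pH = -log(0.15) = 0.82

pH = 0.82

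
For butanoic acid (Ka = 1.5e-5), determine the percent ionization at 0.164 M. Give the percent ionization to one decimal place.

CH3(CH2)2COOH ⇌ CH3(CH2)2COO- + H+; let x = [H+] at equilibrium.
x ≈ √(Ka·C₀) = √(1.5 × 10^-5 × 0.164) = 1.57 × 10^-3 M
Fraction ionized = 1.57 × 10^-3 / 0.164 = 0.0096 → 1.0%

1.0%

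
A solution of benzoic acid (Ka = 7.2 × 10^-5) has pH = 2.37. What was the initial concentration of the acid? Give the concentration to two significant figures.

[H+] = 10^(-2.37) = 4.27 × 10^-3 M = x
Ka = x²/(C₀ − x) ⇒ C₀ = x + x²/Ka
C₀ = 4.27 × 10^-3 + (4.27 × 10^-3)²/(7.2 × 10^-5) = 2.58 × 10^-1 M

C₀ = 2.6 × 10^-1 M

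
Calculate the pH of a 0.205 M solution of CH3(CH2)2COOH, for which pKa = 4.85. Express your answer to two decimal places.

CH3(CH2)2COOH ⇌ CH3(CH2)2COO- + H+
Ka = 10^(−4.85) = 1.41 × 10^-5
Let x = [H+] at equilibrium. Ka = x²/(0.205 − x).
Since Ka ≪ C₀, x ≈ √(Ka·C₀) = 1.70 × 10^-3 M.
Check: 0.83% ionized — well under 5%, approximation valid.
pH = −log[H+] = −log(1.70 × 10^-3) = 2.77

pH = 2.77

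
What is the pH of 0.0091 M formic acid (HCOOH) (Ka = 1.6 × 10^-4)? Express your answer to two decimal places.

HCOOH ⇌ HCOO- + H+
Let x = [H+] at equilibrium. Ka = x²/(0.0091 − x).
Here C₀/Ka ≈ 56.9, so the small-x approximation fails. Use the quadratic:
x = (−Ka + √(Ka² + 4·Ka·C₀))/2 = 1.13 × 10^-3 M
pH = −log[H+] = −log(1.13 × 10^-3) = 2.95

pH = 2.95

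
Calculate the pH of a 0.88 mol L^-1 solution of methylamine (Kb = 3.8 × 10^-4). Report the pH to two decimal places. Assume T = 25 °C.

CH3NH2 + H2O ⇌ CH3NH3+ + OH-
Kb = x²/(0.88 − x) = 3.8 × 10^-4
Since Kb ≪ C₀, x ≈ √(Kb·C₀) = 1.83 × 10^-2 M.
pOH = −log(1.83 × 10^-2) = 1.74; pH = 14.00 − 1.74 = 12.26

pH = 12.26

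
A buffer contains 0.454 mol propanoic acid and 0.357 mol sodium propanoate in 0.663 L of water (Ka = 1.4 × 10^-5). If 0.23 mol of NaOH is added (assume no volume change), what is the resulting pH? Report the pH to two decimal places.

pH = 5.27

After neutralization: n(CH3CH2COOH) = 0.224 mol, n(CH3CH2COO-) = 0.587 mol.
pKa = −log(1.4 × 10^-5) = 4.854
pH = pKa + log([A⁻]/[HA]) = 4.854 + log(0.587/0.224) = 4.854 +0.418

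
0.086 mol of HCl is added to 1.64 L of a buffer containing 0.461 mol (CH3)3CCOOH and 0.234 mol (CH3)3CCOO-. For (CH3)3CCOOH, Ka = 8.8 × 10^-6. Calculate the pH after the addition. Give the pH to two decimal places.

pH = 4.49

After neutralization: n((CH3)3CCOOH) = 0.547 mol, n((CH3)3CCOO-) = 0.148 mol.
pKa = −log(8.8 × 10^-6) = 5.056
Henderson–Hasselbalch with mole ratio 0.148/0.547: pH = 5.056 + (-0.568)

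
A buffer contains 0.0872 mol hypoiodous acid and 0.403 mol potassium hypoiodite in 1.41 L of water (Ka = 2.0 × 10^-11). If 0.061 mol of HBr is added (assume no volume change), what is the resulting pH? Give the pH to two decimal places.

pH = 11.06

After neutralization: n(HOI) = 0.148 mol, n(OI-) = 0.342 mol.
pKa = −log(2.0 × 10^-11) = 10.699
Henderson–Hasselbalch with mole ratio 0.342/0.148: pH = 10.699 + (+0.364)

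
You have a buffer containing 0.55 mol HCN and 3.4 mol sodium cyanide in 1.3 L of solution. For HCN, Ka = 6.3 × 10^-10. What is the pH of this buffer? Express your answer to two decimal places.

pH = 9.99

pKa = −log(6.3 × 10^-10) = 9.201
Henderson–Hasselbalch: pH = pKa + log([CN-]/[HCN]) = 9.201 + log(3.4/0.55)
pH = 9.201 + (+0.791) = 9.99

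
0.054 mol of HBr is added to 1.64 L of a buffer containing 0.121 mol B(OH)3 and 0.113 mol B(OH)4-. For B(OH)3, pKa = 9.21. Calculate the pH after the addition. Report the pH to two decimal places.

After neutralization: n(B(OH)3) = 0.175 mol, n(B(OH)4-) = 0.059 mol.
pH = pKa + log([A⁻]/[HA]) = 9.21 + log(0.059/0.175) = 9.21 -0.472

pH = 8.74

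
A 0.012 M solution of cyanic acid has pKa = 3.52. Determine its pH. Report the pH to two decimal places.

HOCN ⇌ OCN- + H+
Ka = 10^(−3.52) = 3.02 × 10^-4
Ka = [H+]²/(0.012 − [H+]) = 3.02 × 10^-4
Here C₀/Ka ≈ 39.7, so the small-[H+] approximation fails. Use the quadratic:
[H+] = [−0.000302 + √(0.000302² + 1.45e-05)]/2 = 1.76 × 10^-3 M
pH = −log(1.76 × 10^-3) = 2.75

pH = 2.75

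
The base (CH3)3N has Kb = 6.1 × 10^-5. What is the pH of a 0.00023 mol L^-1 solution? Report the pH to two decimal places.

pH = 9.96

(CH3)3N + H2O ⇌ (CH3)3NH+ + OH-
Kb = [OH-]²/(0.00023 − [OH-]) = 6.1 × 10^-5
The 5% rule fails; solving [OH-]² + Kb·[OH-] − Kb·C₀ = 0 exactly:
[OH-] = (−Kb + √(Kb² + 4·Kb·C₀))/2 = 9.18 × 10^-5 M
pOH = 4.04, so pH = 14.00 − pOH = 9.96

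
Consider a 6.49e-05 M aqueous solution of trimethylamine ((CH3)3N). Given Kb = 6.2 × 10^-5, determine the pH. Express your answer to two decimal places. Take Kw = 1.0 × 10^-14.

(CH3)3N + H2O ⇌ (CH3)3NH+ + OH-
Let x = [OH-] at equilibrium. Kb = x²/(6.49e-05 − x).
The 5% rule fails; solving x² + Kb·x − Kb·C₀ = 0 exactly:
x = (−Kb + √(Kb² + 4·Kb·C₀))/2 = 3.96 × 10^-5 M
pOH = 4.40, so pH = 14.00 − pOH = 9.60

pH = 9.60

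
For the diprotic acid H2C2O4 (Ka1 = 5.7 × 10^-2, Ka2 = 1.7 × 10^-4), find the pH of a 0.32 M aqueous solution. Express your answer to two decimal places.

pH = 0.96

Ka1 ≫ Ka2, so treat the first dissociation as the only significant source of H+.
Ka1 = x²/(0.32 − x) = 5.7 × 10^-2
Solving the quadratic: x = (−Ka1 + √(Ka1² + 4·Ka1·C₀))/2 = 1.10 × 10^-1 M
pH = −log(1.10 × 10^-1) = 0.96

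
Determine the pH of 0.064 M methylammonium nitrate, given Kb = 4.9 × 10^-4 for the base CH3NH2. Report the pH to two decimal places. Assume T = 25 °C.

CH3NH3+ is the conjugate acid of the weak base CH3NH2.
Ka = Kw/Kb = 1.0×10^-14 / 4.9 × 10^-4 = 2.04 × 10^-11
From the ICE table, Ka = x²/(0.064 − x) = 2.04 × 10^-11.
Assume x ≪ 0.064: x ≈ √(2.04 × 10^-11 × 0.064) = 1.14 × 10^-6 M
(x/C₀ = 0.0018% < 5%, so the approximation holds.)
pH = −log[H+] = −log(1.14 × 10^-6) = 5.94

pH = 5.94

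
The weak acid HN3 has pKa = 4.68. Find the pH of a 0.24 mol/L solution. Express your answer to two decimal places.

HN3 ⇌ N3- + H+
Ka = 10^(−4.68) = 2.09 × 10^-5
Ka = [H+]²/(0.24 − [H+]) = 2.09 × 10^-5
Assume [H+] ≪ 0.24: [H+] ≈ √(2.09 × 10^-5 × 0.24) = 2.24 × 10^-3 M
pH = −log(2.24 × 10^-3) = 2.65

pH = 2.65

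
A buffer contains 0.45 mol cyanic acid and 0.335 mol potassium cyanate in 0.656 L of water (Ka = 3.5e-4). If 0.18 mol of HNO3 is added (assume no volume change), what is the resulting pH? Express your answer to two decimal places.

pH = 2.85

Added H+ converts OCN- to HOCN: HOCN → 0.63 mol, OCN- → 0.155 mol.
pKa = −log(3.5 × 10^-4) = 3.456
pH = pKa + log([A⁻]/[HA]) = 3.456 + log(0.155/0.63) = 3.456 -0.609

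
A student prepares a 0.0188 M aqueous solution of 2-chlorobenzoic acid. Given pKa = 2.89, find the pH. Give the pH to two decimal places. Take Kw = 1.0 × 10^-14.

ClC6H4COOH ⇌ ClC6H4COO- + H+
Ka = 10^(−2.89) = 1.29 × 10^-3
Ka = x²/(0.0188 − x) = 1.29 × 10^-3
Here C₀/Ka ≈ 14.6, so the small-x approximation fails. Use the quadratic:
x = [−0.00129 + √(0.00129² + 9.7e-05)]/2 = 4.32 × 10^-3 M
pH = −log(4.32 × 10^-3) = 2.36

pH = 2.36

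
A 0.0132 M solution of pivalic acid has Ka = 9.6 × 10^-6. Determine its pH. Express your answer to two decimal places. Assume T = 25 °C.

pH = 3.45

(CH3)3CCOOH ⇌ (CH3)3CCOO- + H+
Ka = x²/(0.0132 − x) = 9.6 × 10^-6
Since Ka ≪ C₀, x ≈ √(Ka·C₀) = 3.56 × 10^-4 M.
pH = −log[H+] = −log(3.56 × 10^-4) = 3.45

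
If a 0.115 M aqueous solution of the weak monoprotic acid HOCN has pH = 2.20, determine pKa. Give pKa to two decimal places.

pKa = 3.44

[H+] = 10^(-2.20) = 6.31 × 10^-3 M
At equilibrium [HA] = 0.115 − 6.31 × 10^-3 = 1.09 × 10^-1 M
Ka = [H+][A-]/[HA] = (6.31 × 10^-3)² / 1.09 × 10^-1 = 3.65 × 10^-4
pKa = -log(3.65 × 10^-4) = 3.44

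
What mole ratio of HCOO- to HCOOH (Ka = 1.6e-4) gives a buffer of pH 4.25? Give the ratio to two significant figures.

ratio = 2.8

pKa = -log(1.6 × 10^-4) = 3.796
pH = pKa + log(r) ⇒ log(r) = 4.25 − 3.796 = +0.454
r = [HCOO-]/[HCOOH] = 10^(+0.454) = 2.84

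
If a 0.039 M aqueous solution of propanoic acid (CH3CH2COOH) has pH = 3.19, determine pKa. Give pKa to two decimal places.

[H+] = 10^(-3.19) = 6.46 × 10^-4 M
At equilibrium [HA] = 0.039 − 6.46 × 10^-4 = 3.84 × 10^-2 M
Ka = [H+][A-]/[HA] = (6.46 × 10^-4)² / 3.84 × 10^-2 = 1.09 × 10^-5
pKa = -log(1.09 × 10^-5) = 4.96

pKa = 4.96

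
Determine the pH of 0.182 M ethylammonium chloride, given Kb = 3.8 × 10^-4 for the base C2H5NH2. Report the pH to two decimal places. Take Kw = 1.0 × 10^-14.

pH = 5.66

C2H5NH3+ is the conjugate acid of the weak base C2H5NH2.
Ka = Kw/Kb = 1.0×10^-14 / 3.8 × 10^-4 = 2.63 × 10^-11
Let x = [H+] at equilibrium. Ka = x²/(0.182 − x).
Neglecting x in the denominator: x = √(2.63 × 10^-11 × 0.182) = 2.19 × 10^-6 M
Check: 0.0012% ionized — well under 5%, approximation valid.
pH = −log[H+] = −log(2.19 × 10^-6) = 5.66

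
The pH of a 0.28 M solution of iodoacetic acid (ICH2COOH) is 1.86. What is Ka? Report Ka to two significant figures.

[H+] = 10^(-1.86) = 1.38 × 10^-2 M
At equilibrium [HA] = 0.28 − 1.38 × 10^-2 = 2.66 × 10^-1 M
Ka = [H+][A-]/[HA] = (1.38 × 10^-2)² / 2.66 × 10^-1 = 7.2 × 10^-4

Ka = 7.2 × 10^-4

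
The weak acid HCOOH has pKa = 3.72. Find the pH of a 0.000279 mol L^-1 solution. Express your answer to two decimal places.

HCOOH ⇌ HCOO- + H+
Ka = 10^(−3.72) = 1.91 × 10^-4
Ka = x²/(0.000279 − x) = 1.91 × 10^-4
x is not negligible relative to C₀; solve x² + 0.000191·x − 5.33e-08 = 0.
x = (−Ka + √(Ka² + 4·Ka·C₀))/2 = 1.54 × 10^-4 M
pH = −log(1.54 × 10^-4) = 3.81

pH = 3.81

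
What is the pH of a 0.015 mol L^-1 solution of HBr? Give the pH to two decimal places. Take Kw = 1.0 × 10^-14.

pH = 1.82

HBr is a strong acid and dissociates completely, so [H+] = 0.015 M.
pH = -log(0.015) = 1.82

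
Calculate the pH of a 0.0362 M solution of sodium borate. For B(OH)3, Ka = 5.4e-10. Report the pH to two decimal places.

pH = 10.91

B(OH)4- is the conjugate base of the weak acid B(OH)3.
Kb = Kw/Ka = 1.0×10^-14 / 5.4 × 10^-10 = 1.85 × 10^-5
Kb = x²/(0.0362 − x) = 1.85 × 10^-5
Assume x ≪ 0.0362: x ≈ √(1.85 × 10^-5 × 0.0362) = 8.18 × 10^-4 M
Check: 2.3% ionized — well under 5%, approximation valid.
pOH = −log(8.18 × 10^-4) = 3.09; pH = 14.00 − 3.09 = 10.91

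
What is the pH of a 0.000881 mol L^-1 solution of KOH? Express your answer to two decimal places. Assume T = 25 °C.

pH = 10.94

KOH is a strong base; [OH-] = 0.000881 M.
pOH = -log(0.000881) = 3.06
pH = 14.00 - 3.06 = 10.94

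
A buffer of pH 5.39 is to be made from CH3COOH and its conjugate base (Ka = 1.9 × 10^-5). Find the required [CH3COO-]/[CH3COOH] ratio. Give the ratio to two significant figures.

pKa = -log(1.9 × 10^-5) = 4.721
pH = pKa + log(r) ⇒ log(r) = 5.39 − 4.721 = +0.669
r = [CH3COO-]/[CH3COOH] = 10^(+0.669) = 4.67

ratio = 4.7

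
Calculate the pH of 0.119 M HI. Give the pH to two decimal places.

pH = 0.92

HI is a strong acid and dissociates completely, so [H+] = 0.119 M.
pH = -log(0.119) = 0.92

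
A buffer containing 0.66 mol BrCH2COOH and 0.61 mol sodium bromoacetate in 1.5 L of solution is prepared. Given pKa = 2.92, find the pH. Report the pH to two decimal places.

pH = pKa + log([A⁻]/[HA]) = 2.92 + log(0.61/0.66)
pH = 2.92 + (-0.034) = 2.89

pH = 2.89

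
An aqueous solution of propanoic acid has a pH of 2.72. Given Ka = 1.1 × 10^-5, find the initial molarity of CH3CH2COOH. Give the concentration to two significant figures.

[H+] = 10^(-2.72) = 1.91 × 10^-3 M = x
Ka = x²/(C₀ − x) ⇒ C₀ = x + x²/Ka
C₀ = 1.91 × 10^-3 + (1.91 × 10^-3)²/(1.1 × 10^-5) = 3.34 × 10^-1 M

C₀ = 3.3 × 10^-1 M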